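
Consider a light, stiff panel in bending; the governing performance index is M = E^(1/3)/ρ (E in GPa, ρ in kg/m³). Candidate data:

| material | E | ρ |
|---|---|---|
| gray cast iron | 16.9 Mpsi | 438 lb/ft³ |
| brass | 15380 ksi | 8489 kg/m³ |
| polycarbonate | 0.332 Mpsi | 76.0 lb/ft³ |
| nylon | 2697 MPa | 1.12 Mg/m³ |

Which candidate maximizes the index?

nylon

After converting to SI:
  gray cast iron: E = 116.5 GPa, ρ = 7016 kg/m³
  brass: E = 106.0 GPa, ρ = 8489 kg/m³
  polycarbonate: E = 2.289 GPa, ρ = 1217 kg/m³
  nylon: E = 2.697 GPa, ρ = 1120 kg/m³
  nylon: M = 1.24×10⁻³
  polycarbonate: M = 1.08×10⁻³
  gray cast iron: M = 0.696×10⁻³
  brass: M = 0.558×10⁻³
The maximum is for nylon.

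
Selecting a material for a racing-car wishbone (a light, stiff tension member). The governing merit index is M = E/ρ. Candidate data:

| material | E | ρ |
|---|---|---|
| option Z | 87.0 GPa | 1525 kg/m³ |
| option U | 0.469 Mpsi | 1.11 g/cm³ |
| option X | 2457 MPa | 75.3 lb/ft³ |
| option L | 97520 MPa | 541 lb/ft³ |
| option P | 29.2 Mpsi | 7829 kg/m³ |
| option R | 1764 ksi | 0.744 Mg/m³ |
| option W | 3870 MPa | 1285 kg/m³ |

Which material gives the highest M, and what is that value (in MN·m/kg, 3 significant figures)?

Convert each candidate to consistent units, then evaluate M:
  option Z: E = 87.00 GPa, ρ = 1525 kg/m³
  option U: E = 3.234 GPa, ρ = 1110 kg/m³
  option X: E = 2.457 GPa, ρ = 1206 kg/m³
  option L: E = 97.52 GPa, ρ = 8666 kg/m³
  option P: E = 201.3 GPa, ρ = 7829 kg/m³
  option R: E = 12.16 GPa, ρ = 744.0 kg/m³
  option W: E = 3.870 GPa, ρ = 1285 kg/m³
  option Z: M = 57.0 MN·m/kg
  option P: M = 25.7 MN·m/kg
  option R: M = 16.3 MN·m/kg
  option L: M = 11.3 MN·m/kg
  option W: M = 3.01 MN·m/kg
  option U: M = 2.91 MN·m/kg
  option X: M = 2.04 MN·m/kg
Highest index: option Z.

option Z, M = 57.0 MN·m/kg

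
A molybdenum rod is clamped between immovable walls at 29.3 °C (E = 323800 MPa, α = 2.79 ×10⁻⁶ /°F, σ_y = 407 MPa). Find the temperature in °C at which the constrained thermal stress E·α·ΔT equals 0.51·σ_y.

E = 323800 MPa = 323.8 GPa.
α = 2.79×10⁻⁶/°F × 9/5 = 5.02×10⁻⁶/K.
E·α·ΔT = 207.6 MPa ⇒ ΔT = 207.6 / (323.8×10³ × 5.02×10⁻⁶) = 127.6 K.
T = 29.3 + 127.6 = 156.9 °C.

157 °C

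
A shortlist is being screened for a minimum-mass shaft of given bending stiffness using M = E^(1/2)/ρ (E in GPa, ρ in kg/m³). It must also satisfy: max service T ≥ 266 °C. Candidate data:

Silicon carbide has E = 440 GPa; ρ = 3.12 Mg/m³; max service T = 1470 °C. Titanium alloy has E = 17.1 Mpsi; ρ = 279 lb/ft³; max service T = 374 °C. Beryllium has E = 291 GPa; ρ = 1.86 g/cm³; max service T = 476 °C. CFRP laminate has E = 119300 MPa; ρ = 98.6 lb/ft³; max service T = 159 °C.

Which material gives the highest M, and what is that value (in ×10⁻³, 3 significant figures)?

Screen on constraints: max service T ≥ 266 °C. Survivors: silicon carbide, titanium alloy, beryllium.
Normalizing units and computing the index:
  silicon carbide: E = 440.0 GPa, ρ = 3120 kg/m³
  titanium alloy: E = 117.9 GPa, ρ = 4469 kg/m³
  beryllium: E = 291.0 GPa, ρ = 1860 kg/m³
  beryllium: M = 9.17×10⁻³
  silicon carbide: M = 6.72×10⁻³
  titanium alloy: M = 2.43×10⁻³
Highest index: beryllium.

beryllium, M = 9.17×10⁻³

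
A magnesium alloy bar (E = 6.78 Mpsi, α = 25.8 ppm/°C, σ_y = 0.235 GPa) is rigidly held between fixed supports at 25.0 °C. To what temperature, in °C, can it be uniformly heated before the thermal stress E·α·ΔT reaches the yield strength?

E = 6.78 Mpsi = 46.75 GPa.
σ_y = 0.235 GPa = 235.0 MPa.
E·α·ΔT = 235.0 MPa ⇒ ΔT = 235.0 / (46.75×10³ × 25.8×10⁻⁶) = 194.8 K.
T = 25.0 + 194.8 = 219.8 °C.

220 °C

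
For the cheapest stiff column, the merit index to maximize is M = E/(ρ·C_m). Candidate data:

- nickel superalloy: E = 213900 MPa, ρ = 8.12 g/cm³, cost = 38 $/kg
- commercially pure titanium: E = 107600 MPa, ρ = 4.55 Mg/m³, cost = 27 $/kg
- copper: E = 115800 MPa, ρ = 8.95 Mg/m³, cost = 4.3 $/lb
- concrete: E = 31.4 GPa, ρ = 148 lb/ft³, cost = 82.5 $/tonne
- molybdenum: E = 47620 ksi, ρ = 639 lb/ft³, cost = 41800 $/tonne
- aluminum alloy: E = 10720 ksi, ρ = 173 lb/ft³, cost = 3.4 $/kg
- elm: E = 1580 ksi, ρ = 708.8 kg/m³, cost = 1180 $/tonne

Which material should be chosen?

Convert each candidate to consistent units, then evaluate M:
  nickel superalloy: E = 213.9 GPa, ρ = 8120 kg/m³, cost = 38.00 $/kg
  commercially pure titanium: E = 107.6 GPa, ρ = 4550 kg/m³, cost = 27.00 $/kg
  copper: E = 115.8 GPa, ρ = 8950 kg/m³, cost = 9.480 $/kg
  concrete: E = 31.40 GPa, ρ = 2371 kg/m³, cost = 0.08250 $/kg
  molybdenum: E = 328.3 GPa, ρ = 10240 kg/m³, cost = 41.80 $/kg
  aluminum alloy: E = 73.91 GPa, ρ = 2771 kg/m³, cost = 3.400 $/kg
  elm: E = 10.89 GPa, ρ = 708.8 kg/m³, cost = 1.180 $/kg
  concrete: M = 161 MN·m per $
  elm: M = 13.0 MN·m per $
  aluminum alloy: M = 7.84 MN·m per $
  copper: M = 1.36 MN·m per $
  commercially pure titanium: M = 0.876 MN·m per $
  molybdenum: M = 0.767 MN·m per $
  nickel superalloy: M = 0.693 MN·m per $
Concrete ranks first.

concrete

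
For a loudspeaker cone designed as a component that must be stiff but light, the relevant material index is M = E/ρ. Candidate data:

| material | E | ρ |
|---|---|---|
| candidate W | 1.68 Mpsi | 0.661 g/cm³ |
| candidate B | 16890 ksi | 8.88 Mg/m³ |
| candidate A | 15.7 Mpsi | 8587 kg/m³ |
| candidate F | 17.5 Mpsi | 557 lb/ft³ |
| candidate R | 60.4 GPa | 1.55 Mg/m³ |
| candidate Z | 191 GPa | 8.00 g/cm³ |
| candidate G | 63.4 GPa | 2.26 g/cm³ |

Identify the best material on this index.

candidate R

Convert each candidate to consistent units, then evaluate M:
  candidate W: E = 11.58 GPa, ρ = 661.0 kg/m³
  candidate B: E = 116.5 GPa, ρ = 8880 kg/m³
  candidate A: E = 108.2 GPa, ρ = 8587 kg/m³
  candidate F: E = 120.7 GPa, ρ = 8922 kg/m³
  candidate R: E = 60.40 GPa, ρ = 1550 kg/m³
  candidate Z: E = 191.0 GPa, ρ = 8000 kg/m³
  candidate G: E = 63.40 GPa, ρ = 2260 kg/m³
  candidate R: M = 39.0 MN·m/kg
  candidate G: M = 28.1 MN·m/kg
  candidate Z: M = 23.9 MN·m/kg
  candidate W: M = 17.5 MN·m/kg
  candidate F: M = 13.5 MN·m/kg
  candidate B: M = 13.1 MN·m/kg
  candidate A: M = 12.6 MN·m/kg
The maximum is for candidate R.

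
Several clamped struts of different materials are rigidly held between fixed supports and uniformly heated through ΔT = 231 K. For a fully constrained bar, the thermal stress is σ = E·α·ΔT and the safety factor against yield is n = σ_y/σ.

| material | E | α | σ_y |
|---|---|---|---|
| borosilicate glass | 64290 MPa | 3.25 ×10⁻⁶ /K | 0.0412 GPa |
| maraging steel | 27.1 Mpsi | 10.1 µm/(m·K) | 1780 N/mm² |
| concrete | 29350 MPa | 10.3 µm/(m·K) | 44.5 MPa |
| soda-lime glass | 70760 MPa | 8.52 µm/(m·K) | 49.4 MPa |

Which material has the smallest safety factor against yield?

In consistent units (E in GPa, α in ×10⁻⁶/K, σ_y in MPa):
  borosilicate glass: E = 64.29, α = 3.25, σ_y = 41.20 → σ = 48.3 MPa, n = 0.854
  maraging steel: E = 186.8, α = 10.1, σ_y = 1780 → σ = 436 MPa, n = 4.08
  concrete: E = 29.35, α = 10.3, σ_y = 44.50 → σ = 69.8 MPa, n = 0.637
  soda-lime glass: E = 70.76, α = 8.52, σ_y = 49.40 → σ = 139 MPa, n = 0.355
Soda-lime glass has the lowest safety factor, n = 0.355.

soda-lime glass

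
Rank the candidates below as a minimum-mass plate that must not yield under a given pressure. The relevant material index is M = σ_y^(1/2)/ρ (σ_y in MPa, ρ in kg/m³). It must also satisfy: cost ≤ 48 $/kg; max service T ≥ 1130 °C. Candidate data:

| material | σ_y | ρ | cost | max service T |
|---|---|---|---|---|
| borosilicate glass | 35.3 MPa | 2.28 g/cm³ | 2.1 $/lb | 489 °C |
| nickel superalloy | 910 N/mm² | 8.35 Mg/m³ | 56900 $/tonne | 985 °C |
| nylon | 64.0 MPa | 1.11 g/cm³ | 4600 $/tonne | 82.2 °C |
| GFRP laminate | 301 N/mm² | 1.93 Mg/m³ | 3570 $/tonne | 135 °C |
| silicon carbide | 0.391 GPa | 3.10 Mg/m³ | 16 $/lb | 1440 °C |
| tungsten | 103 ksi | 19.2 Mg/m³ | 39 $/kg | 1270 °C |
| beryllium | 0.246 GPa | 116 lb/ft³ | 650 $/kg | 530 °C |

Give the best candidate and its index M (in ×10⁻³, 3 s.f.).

Screen on constraints: cost ≤ 48 $/kg; max service T ≥ 1130 °C. Survivors: silicon carbide, tungsten.
Putting every candidate on a common basis:
  silicon carbide: σ_y = 391.0 MPa, ρ = 3100 kg/m³
  tungsten: σ_y = 710.2 MPa, ρ = 19200 kg/m³
  silicon carbide: M = 6.38×10⁻³
  tungsten: M = 1.39×10⁻³
Silicon carbide ranks first.

silicon carbide, M = 6.38×10⁻³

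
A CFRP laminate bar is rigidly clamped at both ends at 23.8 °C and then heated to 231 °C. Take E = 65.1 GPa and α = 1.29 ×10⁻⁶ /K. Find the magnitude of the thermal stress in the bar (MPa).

ΔT = 207.2 K. Constrained thermal stress σ = E·α·ΔT = 65.10×10³ MPa × 1.29×10⁻⁶ × 207.2 = 17.4 MPa (compressive).

17.4 MPa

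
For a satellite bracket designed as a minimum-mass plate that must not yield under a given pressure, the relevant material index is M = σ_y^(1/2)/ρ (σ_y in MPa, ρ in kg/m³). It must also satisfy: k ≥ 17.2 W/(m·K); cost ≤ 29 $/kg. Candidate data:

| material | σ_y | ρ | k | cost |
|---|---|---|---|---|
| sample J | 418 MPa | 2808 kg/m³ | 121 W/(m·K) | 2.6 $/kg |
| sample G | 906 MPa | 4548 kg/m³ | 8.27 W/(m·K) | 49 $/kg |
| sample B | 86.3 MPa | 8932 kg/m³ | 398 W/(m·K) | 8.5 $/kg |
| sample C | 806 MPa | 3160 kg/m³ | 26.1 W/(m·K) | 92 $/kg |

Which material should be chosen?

Screen on constraints: k ≥ 17.2 W/(m·K); cost ≤ 29 $/kg. Survivors: sample J, sample B.
Evaluate M for each candidate:
  sample J: M = 7.28×10⁻³
  sample B: M = 1.04×10⁻³
Sample J ranks first.

sample J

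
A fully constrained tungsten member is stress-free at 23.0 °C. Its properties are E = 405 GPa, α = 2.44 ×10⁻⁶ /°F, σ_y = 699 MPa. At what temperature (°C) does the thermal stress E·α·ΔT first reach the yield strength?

416 °C

α = 2.44×10⁻⁶/°F × 9/5 = 4.39×10⁻⁶/K.
E·α·ΔT = 699.0 MPa ⇒ ΔT = 699.0 / (405.0×10³ × 4.39×10⁻⁶) = 393.0 K.
T = 23.0 + 393.0 = 416.0 °C.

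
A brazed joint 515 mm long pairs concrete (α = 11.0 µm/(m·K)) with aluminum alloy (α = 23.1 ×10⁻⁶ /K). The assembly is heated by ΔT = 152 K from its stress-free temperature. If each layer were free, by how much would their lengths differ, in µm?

947 µm

Δα = |11.0 − 23.1|×10⁻⁶/K = 12.1×10⁻⁶/K.
ΔL_mismatch = Δα·L·ΔT = 12.1×10⁻⁶ × 515.0 mm × 152.0 K = 947 µm.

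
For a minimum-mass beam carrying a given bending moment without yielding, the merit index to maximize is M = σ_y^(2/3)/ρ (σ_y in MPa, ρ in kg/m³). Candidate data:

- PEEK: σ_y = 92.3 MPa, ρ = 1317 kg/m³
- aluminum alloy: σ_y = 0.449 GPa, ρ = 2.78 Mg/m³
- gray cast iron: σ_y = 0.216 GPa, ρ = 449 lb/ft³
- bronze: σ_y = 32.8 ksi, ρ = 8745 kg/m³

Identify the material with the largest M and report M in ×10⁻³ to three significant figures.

aluminum alloy, M = 21.1×10⁻³

Normalizing units and computing the index:
  PEEK: σ_y = 92.30 MPa, ρ = 1317 kg/m³
  aluminum alloy: σ_y = 449.0 MPa, ρ = 2780 kg/m³
  gray cast iron: σ_y = 216.0 MPa, ρ = 7192 kg/m³
  bronze: σ_y = 226.1 MPa, ρ = 8745 kg/m³
  aluminum alloy: M = 21.1×10⁻³
  PEEK: M = 15.5×10⁻³
  gray cast iron: M = 5.01×10⁻³
  bronze: M = 4.24×10⁻³
The maximum is for aluminum alloy.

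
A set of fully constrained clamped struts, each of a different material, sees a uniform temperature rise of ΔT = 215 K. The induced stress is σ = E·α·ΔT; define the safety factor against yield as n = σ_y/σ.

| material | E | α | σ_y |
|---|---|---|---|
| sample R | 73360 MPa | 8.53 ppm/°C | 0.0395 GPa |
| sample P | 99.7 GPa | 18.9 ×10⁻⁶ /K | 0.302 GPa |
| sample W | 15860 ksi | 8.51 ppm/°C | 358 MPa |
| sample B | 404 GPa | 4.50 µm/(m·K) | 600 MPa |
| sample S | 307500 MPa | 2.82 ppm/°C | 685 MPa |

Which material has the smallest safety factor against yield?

sample R

With everything in SI (GPa, ×10⁻⁶/K, MPa):
  sample R: E = 73.36, α = 8.53, σ_y = 39.50 → σ = 135 MPa, n = 0.294
  sample P: E = 99.70, α = 18.9, σ_y = 302.0 → σ = 405 MPa, n = 0.745
  sample W: E = 109.4, α = 8.51, σ_y = 358.0 → σ = 200 MPa, n = 1.79
  sample B: E = 404.0, α = 4.50, σ_y = 600.0 → σ = 391 MPa, n = 1.54
  sample S: E = 307.5, α = 2.82, σ_y = 685.0 → σ = 186 MPa, n = 3.67
Sample R has the lowest safety factor, n = 0.294.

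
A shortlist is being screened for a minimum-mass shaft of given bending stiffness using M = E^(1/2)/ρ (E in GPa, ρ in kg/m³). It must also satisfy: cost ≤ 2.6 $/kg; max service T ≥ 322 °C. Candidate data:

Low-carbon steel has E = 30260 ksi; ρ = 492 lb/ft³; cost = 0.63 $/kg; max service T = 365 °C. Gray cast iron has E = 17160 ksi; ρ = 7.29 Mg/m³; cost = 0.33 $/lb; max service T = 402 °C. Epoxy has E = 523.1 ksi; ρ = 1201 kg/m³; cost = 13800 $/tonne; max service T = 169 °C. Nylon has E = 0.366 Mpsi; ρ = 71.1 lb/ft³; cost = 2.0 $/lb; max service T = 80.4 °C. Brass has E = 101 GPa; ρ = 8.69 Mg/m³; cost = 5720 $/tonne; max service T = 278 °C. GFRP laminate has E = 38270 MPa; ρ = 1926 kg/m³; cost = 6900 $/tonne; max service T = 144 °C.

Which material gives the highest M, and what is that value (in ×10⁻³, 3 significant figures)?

low-carbon steel, M = 1.83×10⁻³

Screen on constraints: cost ≤ 2.6 $/kg; max service T ≥ 322 °C. Survivors: low-carbon steel, gray cast iron.
Normalizing units and computing the index:
  low-carbon steel: E = 208.6 GPa, ρ = 7881 kg/m³
  gray cast iron: E = 118.3 GPa, ρ = 7290 kg/m³
  low-carbon steel: M = 1.83×10⁻³
  gray cast iron: M = 1.49×10⁻³
Low-carbon steel has the largest M.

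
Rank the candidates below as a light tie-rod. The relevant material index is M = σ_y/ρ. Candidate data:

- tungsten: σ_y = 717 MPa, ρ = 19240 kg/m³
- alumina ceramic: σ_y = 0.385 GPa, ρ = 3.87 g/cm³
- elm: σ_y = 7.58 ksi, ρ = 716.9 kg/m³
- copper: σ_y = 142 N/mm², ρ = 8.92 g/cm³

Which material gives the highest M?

alumina ceramic

After converting to SI:
  tungsten: σ_y = 717.0 MPa, ρ = 19240 kg/m³
  alumina ceramic: σ_y = 385.0 MPa, ρ = 3870 kg/m³
  elm: σ_y = 52.26 MPa, ρ = 716.9 kg/m³
  copper: σ_y = 142.0 MPa, ρ = 8920 kg/m³
  alumina ceramic: M = 99.5 kN·m/kg
  elm: M = 72.9 kN·m/kg
  tungsten: M = 37.3 kN·m/kg
  copper: M = 15.9 kN·m/kg
Highest index: alumina ceramic.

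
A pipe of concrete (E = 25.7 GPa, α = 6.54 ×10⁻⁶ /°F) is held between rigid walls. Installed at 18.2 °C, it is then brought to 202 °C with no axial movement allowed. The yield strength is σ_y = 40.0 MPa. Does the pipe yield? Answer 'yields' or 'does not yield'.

yields

α = 6.54×10⁻⁶/°F × 9/5 = 11.8×10⁻⁶/K.
ΔT = 183.8 K. Constrained thermal stress σ = E·α·ΔT = 25.70×10³ MPa × 11.8×10⁻⁶ × 183.8 = 55.6 MPa (compressive).
Compare to σ_y = 40.0 MPa: σ ≥ σ_y, so it yields.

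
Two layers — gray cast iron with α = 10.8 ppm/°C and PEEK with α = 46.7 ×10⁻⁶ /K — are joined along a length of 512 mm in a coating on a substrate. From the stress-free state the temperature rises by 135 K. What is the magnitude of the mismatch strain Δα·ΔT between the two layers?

Δα = |10.8 − 46.7|×10⁻⁶/K = 35.9×10⁻⁶/K.
Mismatch strain = Δα·ΔT = 35.9×10⁻⁶ × 135.0 = 4.85×10⁻³.

4.85×10⁻³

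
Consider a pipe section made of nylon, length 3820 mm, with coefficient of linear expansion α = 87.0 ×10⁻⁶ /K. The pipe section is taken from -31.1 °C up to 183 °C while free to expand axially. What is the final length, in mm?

3891.2 mm

ΔT = 183 − (-31.1) = 214.1 K.
ΔL = α·L₀·ΔT = 87.0×10⁻⁶ × 3820 mm × 214.1 K = 71.2 mm.
L = L₀ + ΔL = 3820 + 71.2 = 3891.2 mm.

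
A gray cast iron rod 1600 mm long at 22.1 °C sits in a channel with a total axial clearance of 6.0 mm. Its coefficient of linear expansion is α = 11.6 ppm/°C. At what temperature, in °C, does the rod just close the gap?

345 °C

α·L₀·ΔT = 6.0 mm ⇒ ΔT = 6.0 / (11.6×10⁻⁶ × 1600.0) = 323.3 K.
T = 22.1 + 323.3 = 345.4 °C.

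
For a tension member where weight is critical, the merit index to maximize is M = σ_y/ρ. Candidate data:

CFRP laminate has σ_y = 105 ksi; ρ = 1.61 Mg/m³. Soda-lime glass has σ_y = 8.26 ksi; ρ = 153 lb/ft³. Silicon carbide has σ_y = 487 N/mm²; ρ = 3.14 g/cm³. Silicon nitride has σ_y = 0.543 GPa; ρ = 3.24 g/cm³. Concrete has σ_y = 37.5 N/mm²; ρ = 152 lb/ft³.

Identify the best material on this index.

Convert each candidate to consistent units, then evaluate M:
  CFRP laminate: σ_y = 723.9 MPa, ρ = 1610 kg/m³
  soda-lime glass: σ_y = 56.95 MPa, ρ = 2451 kg/m³
  silicon carbide: σ_y = 487.0 MPa, ρ = 3140 kg/m³
  silicon nitride: σ_y = 543.0 MPa, ρ = 3240 kg/m³
  concrete: σ_y = 37.50 MPa, ρ = 2435 kg/m³
  CFRP laminate: M = 450 kN·m/kg
  silicon nitride: M = 168 kN·m/kg
  silicon carbide: M = 155 kN·m/kg
  soda-lime glass: M = 23.2 kN·m/kg
  concrete: M = 15.4 kN·m/kg
The maximum is for CFRP laminate.

CFRP laminate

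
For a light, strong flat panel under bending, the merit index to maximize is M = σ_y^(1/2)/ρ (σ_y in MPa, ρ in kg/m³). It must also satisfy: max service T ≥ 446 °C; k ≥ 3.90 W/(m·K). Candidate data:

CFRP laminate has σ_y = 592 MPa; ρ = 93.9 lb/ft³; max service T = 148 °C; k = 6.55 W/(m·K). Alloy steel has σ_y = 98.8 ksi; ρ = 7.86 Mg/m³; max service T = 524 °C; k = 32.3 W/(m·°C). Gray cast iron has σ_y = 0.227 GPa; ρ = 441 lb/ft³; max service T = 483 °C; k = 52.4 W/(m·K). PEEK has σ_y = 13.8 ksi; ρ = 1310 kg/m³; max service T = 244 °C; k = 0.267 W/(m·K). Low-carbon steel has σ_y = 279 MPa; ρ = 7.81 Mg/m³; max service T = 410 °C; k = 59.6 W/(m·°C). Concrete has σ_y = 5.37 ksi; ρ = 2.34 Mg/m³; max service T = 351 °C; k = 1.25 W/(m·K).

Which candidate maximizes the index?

alloy steel

Screen on constraints: max service T ≥ 446 °C; k ≥ 3.90 W/(m·K). Survivors: alloy steel, gray cast iron.
Normalizing units and computing the index:
  alloy steel: σ_y = 681.2 MPa, ρ = 7860 kg/m³
  gray cast iron: σ_y = 227.0 MPa, ρ = 7064 kg/m³
  alloy steel: M = 3.32×10⁻³
  gray cast iron: M = 2.13×10⁻³
Highest index: alloy steel.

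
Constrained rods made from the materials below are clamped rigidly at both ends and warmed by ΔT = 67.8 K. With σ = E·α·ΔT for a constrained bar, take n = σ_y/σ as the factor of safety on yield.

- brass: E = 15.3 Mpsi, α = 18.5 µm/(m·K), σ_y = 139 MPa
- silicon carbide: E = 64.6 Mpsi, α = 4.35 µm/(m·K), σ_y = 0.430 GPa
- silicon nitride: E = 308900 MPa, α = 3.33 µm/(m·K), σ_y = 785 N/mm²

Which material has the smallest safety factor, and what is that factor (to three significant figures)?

With everything in SI (GPa, ×10⁻⁶/K, MPa):
  brass: E = 105.5, α = 18.5, σ_y = 139.0 → σ = 132 MPa, n = 1.05
  silicon carbide: E = 445.4, α = 4.35, σ_y = 430.0 → σ = 131 MPa, n = 3.27
  silicon nitride: E = 308.9, α = 3.33, σ_y = 785.0 → σ = 69.7 MPa, n = 11.3
Smallest n: brass with n = 1.05.

brass, n = 1.05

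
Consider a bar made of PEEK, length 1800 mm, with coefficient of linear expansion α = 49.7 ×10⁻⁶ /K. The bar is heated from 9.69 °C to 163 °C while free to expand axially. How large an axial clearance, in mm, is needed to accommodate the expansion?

13.7 mm

ΔT = 163 − 9.69 = 153.3 K.
ΔL = α·L₀·ΔT = 49.7×10⁻⁶ × 1800 mm × 153.3 K = 13.7 mm.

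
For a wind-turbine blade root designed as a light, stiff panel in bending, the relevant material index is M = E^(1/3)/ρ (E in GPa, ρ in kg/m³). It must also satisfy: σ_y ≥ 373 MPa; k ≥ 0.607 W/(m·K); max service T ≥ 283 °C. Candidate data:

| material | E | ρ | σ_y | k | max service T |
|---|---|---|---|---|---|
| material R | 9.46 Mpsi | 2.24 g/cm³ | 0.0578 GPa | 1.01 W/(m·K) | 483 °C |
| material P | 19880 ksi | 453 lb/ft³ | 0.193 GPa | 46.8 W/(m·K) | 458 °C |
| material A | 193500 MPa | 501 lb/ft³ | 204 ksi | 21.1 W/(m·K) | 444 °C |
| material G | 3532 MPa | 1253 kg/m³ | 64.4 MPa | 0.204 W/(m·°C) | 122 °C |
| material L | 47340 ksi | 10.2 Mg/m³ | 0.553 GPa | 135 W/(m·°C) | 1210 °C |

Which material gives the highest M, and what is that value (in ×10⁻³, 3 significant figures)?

Screen on constraints: σ_y ≥ 373 MPa; k ≥ 0.607 W/(m·K); max service T ≥ 283 °C. Survivors: material A, material L.
Convert each candidate to consistent units, then evaluate M:
  material A: E = 193.5 GPa, ρ = 8025 kg/m³
  material L: E = 326.4 GPa, ρ = 10200 kg/m³
  material A: M = 0.721×10⁻³
  material L: M = 0.675×10⁻³
Material A ranks first.

material A, M = 0.721×10⁻³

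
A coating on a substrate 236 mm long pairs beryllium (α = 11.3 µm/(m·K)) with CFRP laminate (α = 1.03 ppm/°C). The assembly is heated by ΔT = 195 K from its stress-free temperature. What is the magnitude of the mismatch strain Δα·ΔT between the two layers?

Δα = |11.3 − 1.03|×10⁻⁶/K = 10.3×10⁻⁶/K.
Mismatch strain = Δα·ΔT = 10.3×10⁻⁶ × 195.0 = 2.00×10⁻³.

2.00×10⁻³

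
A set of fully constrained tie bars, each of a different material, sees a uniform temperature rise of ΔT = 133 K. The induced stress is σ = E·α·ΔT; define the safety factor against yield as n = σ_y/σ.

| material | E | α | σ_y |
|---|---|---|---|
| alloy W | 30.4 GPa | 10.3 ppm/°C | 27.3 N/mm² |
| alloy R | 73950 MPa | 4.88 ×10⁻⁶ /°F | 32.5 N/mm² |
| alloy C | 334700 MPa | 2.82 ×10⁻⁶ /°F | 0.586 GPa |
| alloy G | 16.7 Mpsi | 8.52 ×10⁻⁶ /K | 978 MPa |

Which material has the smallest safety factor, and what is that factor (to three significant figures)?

alloy R, n = 0.376

Converting E to GPa, α to ×10⁻⁶/K, σ_y to MPa, then σ and n for each:
  alloy W: E = 30.40, α = 10.3, σ_y = 27.30 → σ = 41.6 MPa, n = 0.656
  alloy R: E = 73.95, α = 8.78, σ_y = 32.50 → σ = 86.4 MPa, n = 0.376
  alloy C: E = 334.7, α = 5.08, σ_y = 586.0 → σ = 226 MPa, n = 2.59
  alloy G: E = 115.1, α = 8.52, σ_y = 978.0 → σ = 130 MPa, n = 7.50
The minimum is alloy R at n = 0.376.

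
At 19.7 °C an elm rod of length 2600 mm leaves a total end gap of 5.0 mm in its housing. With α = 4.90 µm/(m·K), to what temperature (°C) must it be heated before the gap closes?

412 °C

α·L₀·ΔT = 5.0 mm ⇒ ΔT = 5.0 / (4.90×10⁻⁶ × 2600.0) = 392.5 K.
T = 19.7 + 392.5 = 412.2 °C.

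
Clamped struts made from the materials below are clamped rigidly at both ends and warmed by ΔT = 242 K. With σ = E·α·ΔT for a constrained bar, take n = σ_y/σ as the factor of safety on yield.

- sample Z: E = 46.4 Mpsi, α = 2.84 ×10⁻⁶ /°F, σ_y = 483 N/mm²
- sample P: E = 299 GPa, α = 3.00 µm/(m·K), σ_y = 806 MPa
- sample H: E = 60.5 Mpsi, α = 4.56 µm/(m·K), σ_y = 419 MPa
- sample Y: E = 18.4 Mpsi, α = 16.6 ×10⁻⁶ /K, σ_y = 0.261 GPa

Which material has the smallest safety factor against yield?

Per material, after unit conversion:
  sample Z: E = 319.9, α = 5.11, σ_y = 483.0 → σ = 396 MPa, n = 1.22
  sample P: E = 299.0, α = 3.00, σ_y = 806.0 → σ = 217 MPa, n = 3.71
  sample H: E = 417.1, α = 4.56, σ_y = 419.0 → σ = 460 MPa, n = 0.910
  sample Y: E = 126.9, α = 16.6, σ_y = 261.0 → σ = 510 MPa, n = 0.512
The minimum is sample Y at n = 0.512.

sample Y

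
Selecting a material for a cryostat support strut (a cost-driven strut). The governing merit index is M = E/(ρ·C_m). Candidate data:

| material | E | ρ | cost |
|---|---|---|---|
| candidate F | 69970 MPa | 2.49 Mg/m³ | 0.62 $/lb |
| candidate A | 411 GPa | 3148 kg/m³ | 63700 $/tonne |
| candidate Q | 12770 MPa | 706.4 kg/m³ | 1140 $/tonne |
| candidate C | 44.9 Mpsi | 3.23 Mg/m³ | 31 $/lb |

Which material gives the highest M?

candidate F

Putting every candidate on a common basis:
  candidate F: E = 69.97 GPa, ρ = 2490 kg/m³, cost = 1.367 $/kg
  candidate A: E = 411.0 GPa, ρ = 3148 kg/m³, cost = 63.70 $/kg
  candidate Q: E = 12.77 GPa, ρ = 706.4 kg/m³, cost = 1.140 $/kg
  candidate C: E = 309.6 GPa, ρ = 3230 kg/m³, cost = 68.34 $/kg
  candidate F: M = 20.6 MN·m per $
  candidate Q: M = 15.9 MN·m per $
  candidate A: M = 2.05 MN·m per $
  candidate C: M = 1.40 MN·m per $
The maximum is for candidate F.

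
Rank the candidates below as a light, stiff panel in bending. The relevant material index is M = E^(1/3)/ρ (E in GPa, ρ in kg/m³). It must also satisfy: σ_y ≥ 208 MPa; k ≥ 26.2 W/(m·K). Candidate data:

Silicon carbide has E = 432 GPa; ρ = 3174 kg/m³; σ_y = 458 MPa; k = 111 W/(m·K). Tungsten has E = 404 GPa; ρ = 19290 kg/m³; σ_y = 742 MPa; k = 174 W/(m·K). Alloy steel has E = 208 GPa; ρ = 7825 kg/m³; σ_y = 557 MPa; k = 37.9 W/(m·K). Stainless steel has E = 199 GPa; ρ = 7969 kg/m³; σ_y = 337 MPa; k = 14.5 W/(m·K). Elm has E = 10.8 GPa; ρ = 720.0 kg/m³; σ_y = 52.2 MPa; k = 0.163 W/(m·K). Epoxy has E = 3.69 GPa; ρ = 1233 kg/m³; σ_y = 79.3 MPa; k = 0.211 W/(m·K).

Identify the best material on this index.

silicon carbide

Screen on constraints: σ_y ≥ 208 MPa; k ≥ 26.2 W/(m·K). Survivors: silicon carbide, tungsten, alloy steel.
Computing M directly (units already consistent):
  silicon carbide: M = 2.38×10⁻³
  alloy steel: M = 0.757×10⁻³
  tungsten: M = 0.383×10⁻³
The maximum is for silicon carbide.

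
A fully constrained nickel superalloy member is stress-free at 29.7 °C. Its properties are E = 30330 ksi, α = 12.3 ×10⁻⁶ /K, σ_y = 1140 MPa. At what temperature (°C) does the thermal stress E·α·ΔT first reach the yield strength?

473 °C

E = 30330 ksi = 209.1 GPa.
E·α·ΔT = 1140 MPa ⇒ ΔT = 1140 / (209.1×10³ × 12.3×10⁻⁶) = 443.2 K.
T = 29.7 + 443.2 = 472.9 °C.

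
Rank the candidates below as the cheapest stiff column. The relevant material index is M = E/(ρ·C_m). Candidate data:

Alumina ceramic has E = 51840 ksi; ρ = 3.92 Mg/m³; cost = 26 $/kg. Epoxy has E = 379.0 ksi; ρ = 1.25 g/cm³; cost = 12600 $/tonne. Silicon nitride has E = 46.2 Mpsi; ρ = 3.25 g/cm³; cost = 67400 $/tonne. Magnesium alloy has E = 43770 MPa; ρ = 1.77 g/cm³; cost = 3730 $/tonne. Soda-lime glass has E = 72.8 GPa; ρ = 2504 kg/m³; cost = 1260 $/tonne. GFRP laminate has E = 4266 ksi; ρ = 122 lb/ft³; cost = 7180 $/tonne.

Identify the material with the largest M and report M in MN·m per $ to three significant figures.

Putting every candidate on a common basis:
  alumina ceramic: E = 357.4 GPa, ρ = 3920 kg/m³, cost = 26.00 $/kg
  epoxy: E = 2.613 GPa, ρ = 1250 kg/m³, cost = 12.60 $/kg
  silicon nitride: E = 318.5 GPa, ρ = 3250 kg/m³, cost = 67.40 $/kg
  magnesium alloy: E = 43.77 GPa, ρ = 1770 kg/m³, cost = 3.730 $/kg
  soda-lime glass: E = 72.80 GPa, ρ = 2504 kg/m³, cost = 1.260 $/kg
  GFRP laminate: E = 29.41 GPa, ρ = 1954 kg/m³, cost = 7.180 $/kg
  soda-lime glass: M = 23.1 MN·m per $
  magnesium alloy: M = 6.63 MN·m per $
  alumina ceramic: M = 3.51 MN·m per $
  GFRP laminate: M = 2.10 MN·m per $
  silicon nitride: M = 1.45 MN·m per $
  epoxy: M = 0.166 MN·m per $
Soda-lime glass has the largest M.

soda-lime glass, M = 23.1 MN·m per $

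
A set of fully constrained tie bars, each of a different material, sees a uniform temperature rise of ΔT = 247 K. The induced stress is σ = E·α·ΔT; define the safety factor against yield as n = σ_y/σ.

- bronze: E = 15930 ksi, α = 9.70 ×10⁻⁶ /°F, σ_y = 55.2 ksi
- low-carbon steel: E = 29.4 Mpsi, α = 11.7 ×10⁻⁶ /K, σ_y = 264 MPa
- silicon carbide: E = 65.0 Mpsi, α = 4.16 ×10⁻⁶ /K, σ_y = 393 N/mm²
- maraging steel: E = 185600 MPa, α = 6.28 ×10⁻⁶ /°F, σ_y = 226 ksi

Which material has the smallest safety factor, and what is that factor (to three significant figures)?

low-carbon steel, n = 0.451

Converting E to GPa, α to ×10⁻⁶/K, σ_y to MPa, then σ and n for each:
  bronze: E = 109.8, α = 17.5, σ_y = 380.6 → σ = 474 MPa, n = 0.803
  low-carbon steel: E = 202.7, α = 11.7, σ_y = 264.0 → σ = 586 MPa, n = 0.451
  silicon carbide: E = 448.2, α = 4.16, σ_y = 393.0 → σ = 460 MPa, n = 0.853
  maraging steel: E = 185.6, α = 11.3, σ_y = 1558 → σ = 518 MPa, n = 3.01
Low-carbon steel has the lowest safety factor, n = 0.451.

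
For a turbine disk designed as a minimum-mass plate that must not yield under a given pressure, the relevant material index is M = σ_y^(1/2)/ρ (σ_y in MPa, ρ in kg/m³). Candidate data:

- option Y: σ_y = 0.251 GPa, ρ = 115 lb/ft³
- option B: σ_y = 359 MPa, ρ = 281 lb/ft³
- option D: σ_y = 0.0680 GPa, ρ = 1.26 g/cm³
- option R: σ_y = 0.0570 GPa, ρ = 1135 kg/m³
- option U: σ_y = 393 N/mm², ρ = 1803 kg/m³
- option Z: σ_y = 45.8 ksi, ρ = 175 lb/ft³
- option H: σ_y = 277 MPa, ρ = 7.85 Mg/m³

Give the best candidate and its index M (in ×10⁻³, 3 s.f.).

option U, M = 11.0×10⁻³

Convert each candidate to consistent units, then evaluate M:
  option Y: σ_y = 251.0 MPa, ρ = 1842 kg/m³
  option B: σ_y = 359.0 MPa, ρ = 4501 kg/m³
  option D: σ_y = 68.00 MPa, ρ = 1260 kg/m³
  option R: σ_y = 57.00 MPa, ρ = 1135 kg/m³
  option U: σ_y = 393.0 MPa, ρ = 1803 kg/m³
  option Z: σ_y = 315.8 MPa, ρ = 2803 kg/m³
  option H: σ_y = 277.0 MPa, ρ = 7850 kg/m³
  option U: M = 11.0×10⁻³
  option Y: M = 8.60×10⁻³
  option R: M = 6.65×10⁻³
  option D: M = 6.54×10⁻³
  option Z: M = 6.34×10⁻³
  option B: M = 4.21×10⁻³
  option H: M = 2.12×10⁻³
The maximum is for option U.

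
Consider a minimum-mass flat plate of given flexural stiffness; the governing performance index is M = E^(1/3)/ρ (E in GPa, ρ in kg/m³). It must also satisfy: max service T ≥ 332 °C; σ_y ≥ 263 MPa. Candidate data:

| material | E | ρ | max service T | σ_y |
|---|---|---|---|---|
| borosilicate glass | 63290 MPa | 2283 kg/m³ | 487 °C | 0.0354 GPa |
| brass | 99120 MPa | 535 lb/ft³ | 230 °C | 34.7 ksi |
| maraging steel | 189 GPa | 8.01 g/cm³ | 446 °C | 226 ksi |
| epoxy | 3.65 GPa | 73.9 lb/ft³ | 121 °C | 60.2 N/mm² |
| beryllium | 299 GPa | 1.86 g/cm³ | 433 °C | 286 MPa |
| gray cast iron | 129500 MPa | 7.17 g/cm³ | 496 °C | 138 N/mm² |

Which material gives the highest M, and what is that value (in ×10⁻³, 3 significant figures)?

beryllium, M = 3.60×10⁻³

Screen on constraints: max service T ≥ 332 °C; σ_y ≥ 263 MPa. Survivors: maraging steel, beryllium.
After converting to SI:
  maraging steel: E = 189.0 GPa, ρ = 8010 kg/m³
  beryllium: E = 299.0 GPa, ρ = 1860 kg/m³
  beryllium: M = 3.60×10⁻³
  maraging steel: M = 0.716×10⁻³
The maximum is for beryllium.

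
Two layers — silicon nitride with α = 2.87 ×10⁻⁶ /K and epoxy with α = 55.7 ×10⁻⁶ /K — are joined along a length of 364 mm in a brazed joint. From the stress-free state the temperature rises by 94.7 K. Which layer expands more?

epoxy

α(silicon nitride) = 2.87×10⁻⁶/K vs α(epoxy) = 55.7×10⁻⁶/K.
Higher α expands more for the same ΔT: epoxy.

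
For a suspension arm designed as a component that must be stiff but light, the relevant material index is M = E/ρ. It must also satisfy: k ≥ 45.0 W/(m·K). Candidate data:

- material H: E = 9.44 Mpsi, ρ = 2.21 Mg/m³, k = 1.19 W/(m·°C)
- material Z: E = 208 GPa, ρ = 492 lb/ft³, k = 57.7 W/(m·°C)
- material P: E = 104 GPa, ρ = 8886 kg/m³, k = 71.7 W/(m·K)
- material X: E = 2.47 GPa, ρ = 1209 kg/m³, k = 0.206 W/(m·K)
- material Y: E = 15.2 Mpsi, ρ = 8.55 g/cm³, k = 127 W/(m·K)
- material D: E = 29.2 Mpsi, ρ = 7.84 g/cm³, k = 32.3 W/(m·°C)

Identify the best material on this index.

material Z

Screen on constraints: k ≥ 45.0 W/(m·K). Survivors: material Z, material P, material Y.
Convert each candidate to consistent units, then evaluate M:
  material Z: E = 208.0 GPa, ρ = 7881 kg/m³
  material P: E = 104.0 GPa, ρ = 8886 kg/m³
  material Y: E = 104.8 GPa, ρ = 8550 kg/m³
  material Z: M = 26.4 MN·m/kg
  material Y: M = 12.3 MN·m/kg
  material P: M = 11.7 MN·m/kg
Material Z ranks first.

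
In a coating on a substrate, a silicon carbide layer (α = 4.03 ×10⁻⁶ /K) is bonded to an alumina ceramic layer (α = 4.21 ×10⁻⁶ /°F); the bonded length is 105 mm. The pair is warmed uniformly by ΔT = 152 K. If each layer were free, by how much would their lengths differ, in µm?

alumina ceramic: α = 4.21×10⁻⁶/°F × 9/5 = 7.58×10⁻⁶/K.
Δα = |4.03 − 7.58|×10⁻⁶/K = 3.55×10⁻⁶/K.
ΔL_mismatch = Δα·L·ΔT = 3.55×10⁻⁶ × 105.0 mm × 152.0 K = 56.6 µm.

56.6 µm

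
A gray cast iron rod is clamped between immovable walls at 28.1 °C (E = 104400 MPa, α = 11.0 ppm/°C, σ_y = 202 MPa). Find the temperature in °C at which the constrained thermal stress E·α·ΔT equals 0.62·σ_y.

E = 104400 MPa = 104.4 GPa.
E·α·ΔT = 125.2 MPa ⇒ ΔT = 125.2 / (104.4×10³ × 11.0×10⁻⁶) = 109.1 K.
T = 28.1 + 109.1 = 137.2 °C.

137 °C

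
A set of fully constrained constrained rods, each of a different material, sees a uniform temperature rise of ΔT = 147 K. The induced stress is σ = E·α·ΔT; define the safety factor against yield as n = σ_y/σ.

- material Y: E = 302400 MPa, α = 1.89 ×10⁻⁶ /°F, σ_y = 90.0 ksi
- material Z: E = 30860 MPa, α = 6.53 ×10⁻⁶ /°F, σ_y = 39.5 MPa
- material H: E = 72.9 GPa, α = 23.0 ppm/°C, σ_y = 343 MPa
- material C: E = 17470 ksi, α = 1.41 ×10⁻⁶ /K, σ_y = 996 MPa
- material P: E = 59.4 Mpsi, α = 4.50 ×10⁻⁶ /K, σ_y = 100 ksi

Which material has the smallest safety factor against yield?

material Z

In consistent units (E in GPa, α in ×10⁻⁶/K, σ_y in MPa):
  material Y: E = 302.4, α = 3.40, σ_y = 620.5 → σ = 151 MPa, n = 4.10
  material Z: E = 30.86, α = 11.8, σ_y = 39.50 → σ = 53.3 MPa, n = 0.741
  material H: E = 72.90, α = 23.0, σ_y = 343.0 → σ = 246 MPa, n = 1.39
  material C: E = 120.5, α = 1.41, σ_y = 996.0 → σ = 25.0 MPa, n = 39.9
  material P: E = 409.5, α = 4.50, σ_y = 689.5 → σ = 271 MPa, n = 2.54
The minimum is material Z at n = 0.741.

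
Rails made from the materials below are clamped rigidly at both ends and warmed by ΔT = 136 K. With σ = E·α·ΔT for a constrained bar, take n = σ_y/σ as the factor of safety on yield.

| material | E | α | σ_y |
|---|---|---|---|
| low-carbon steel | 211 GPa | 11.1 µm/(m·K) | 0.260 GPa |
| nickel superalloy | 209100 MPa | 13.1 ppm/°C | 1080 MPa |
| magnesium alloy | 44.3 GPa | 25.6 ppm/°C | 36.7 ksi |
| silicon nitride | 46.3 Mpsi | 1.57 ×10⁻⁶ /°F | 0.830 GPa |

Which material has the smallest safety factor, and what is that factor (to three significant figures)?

Per material, after unit conversion:
  low-carbon steel: E = 211.0, α = 11.1, σ_y = 260.0 → σ = 319 MPa, n = 0.816
  nickel superalloy: E = 209.1, α = 13.1, σ_y = 1080 → σ = 373 MPa, n = 2.90
  magnesium alloy: E = 44.30, α = 25.6, σ_y = 253.0 → σ = 154 MPa, n = 1.64
  silicon nitride: E = 319.2, α = 2.83, σ_y = 830.0 → σ = 123 MPa, n = 6.76
Smallest n: low-carbon steel with n = 0.816.

low-carbon steel, n = 0.816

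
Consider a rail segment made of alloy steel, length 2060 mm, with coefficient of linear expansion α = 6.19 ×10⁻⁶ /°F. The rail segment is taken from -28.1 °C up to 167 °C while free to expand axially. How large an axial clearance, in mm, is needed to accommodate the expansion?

Convert α: 6.19×10⁻⁶/°F × (9/5) = 11.1×10⁻⁶/K.
ΔT = 167 − (-28.1) = 195.1 K.
ΔL = α·L₀·ΔT = 11.1×10⁻⁶ × 2060 mm × 195.1 K = 4.48 mm.

4.48 mm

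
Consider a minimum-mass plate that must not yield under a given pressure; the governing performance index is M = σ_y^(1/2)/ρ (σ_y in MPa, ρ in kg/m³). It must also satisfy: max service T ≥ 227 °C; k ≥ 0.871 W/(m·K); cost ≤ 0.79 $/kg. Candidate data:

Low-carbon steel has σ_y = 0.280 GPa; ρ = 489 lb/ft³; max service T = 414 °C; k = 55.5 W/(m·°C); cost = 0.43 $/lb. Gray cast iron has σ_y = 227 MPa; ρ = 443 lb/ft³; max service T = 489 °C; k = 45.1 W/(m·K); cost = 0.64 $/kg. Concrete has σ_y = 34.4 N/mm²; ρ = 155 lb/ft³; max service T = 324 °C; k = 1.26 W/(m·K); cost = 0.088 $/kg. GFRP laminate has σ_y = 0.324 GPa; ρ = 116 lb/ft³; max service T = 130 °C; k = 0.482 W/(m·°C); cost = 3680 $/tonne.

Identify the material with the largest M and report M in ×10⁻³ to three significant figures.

concrete, M = 2.36×10⁻³

Screen on constraints: max service T ≥ 227 °C; k ≥ 0.871 W/(m·K); cost ≤ 0.79 $/kg. Survivors: gray cast iron, concrete.
After converting to SI:
  gray cast iron: σ_y = 227.0 MPa, ρ = 7096 kg/m³
  concrete: σ_y = 34.40 MPa, ρ = 2483 kg/m³
  concrete: M = 2.36×10⁻³
  gray cast iron: M = 2.12×10⁻³
Concrete ranks first.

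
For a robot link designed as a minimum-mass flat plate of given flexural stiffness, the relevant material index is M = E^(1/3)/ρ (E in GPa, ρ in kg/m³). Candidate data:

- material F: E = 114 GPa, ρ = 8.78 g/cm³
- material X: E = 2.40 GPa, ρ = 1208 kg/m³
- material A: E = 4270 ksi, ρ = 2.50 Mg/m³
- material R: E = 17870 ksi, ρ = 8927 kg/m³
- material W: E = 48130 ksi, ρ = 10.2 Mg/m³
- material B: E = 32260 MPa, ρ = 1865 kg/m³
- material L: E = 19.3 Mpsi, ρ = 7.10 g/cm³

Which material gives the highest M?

material B

In SI units:
  material F: E = 114.0 GPa, ρ = 8780 kg/m³
  material X: E = 2.400 GPa, ρ = 1208 kg/m³
  material A: E = 29.44 GPa, ρ = 2500 kg/m³
  material R: E = 123.2 GPa, ρ = 8927 kg/m³
  material W: E = 331.8 GPa, ρ = 10200 kg/m³
  material B: E = 32.26 GPa, ρ = 1865 kg/m³
  material L: E = 133.1 GPa, ρ = 7100 kg/m³
  material B: M = 1.71×10⁻³
  material A: M = 1.24×10⁻³
  material X: M = 1.11×10⁻³
  material L: M = 0.719×10⁻³
  material W: M = 0.679×10⁻³
  material R: M = 0.557×10⁻³
  material F: M = 0.552×10⁻³
The maximum is for material B.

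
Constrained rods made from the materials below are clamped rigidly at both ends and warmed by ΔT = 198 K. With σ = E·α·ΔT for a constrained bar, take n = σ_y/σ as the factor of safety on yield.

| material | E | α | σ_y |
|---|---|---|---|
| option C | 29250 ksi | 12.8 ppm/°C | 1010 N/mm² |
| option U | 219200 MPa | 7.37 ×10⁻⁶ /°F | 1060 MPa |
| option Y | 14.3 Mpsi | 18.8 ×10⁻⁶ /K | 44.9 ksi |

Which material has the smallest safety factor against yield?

option Y

Converting E to GPa, α to ×10⁻⁶/K, σ_y to MPa, then σ and n for each:
  option C: E = 201.7, α = 12.8, σ_y = 1010 → σ = 511 MPa, n = 1.98
  option U: E = 219.2, α = 13.3, σ_y = 1060 → σ = 576 MPa, n = 1.84
  option Y: E = 98.60, α = 18.8, σ_y = 309.6 → σ = 367 MPa, n = 0.844
The minimum is option Y at n = 0.844.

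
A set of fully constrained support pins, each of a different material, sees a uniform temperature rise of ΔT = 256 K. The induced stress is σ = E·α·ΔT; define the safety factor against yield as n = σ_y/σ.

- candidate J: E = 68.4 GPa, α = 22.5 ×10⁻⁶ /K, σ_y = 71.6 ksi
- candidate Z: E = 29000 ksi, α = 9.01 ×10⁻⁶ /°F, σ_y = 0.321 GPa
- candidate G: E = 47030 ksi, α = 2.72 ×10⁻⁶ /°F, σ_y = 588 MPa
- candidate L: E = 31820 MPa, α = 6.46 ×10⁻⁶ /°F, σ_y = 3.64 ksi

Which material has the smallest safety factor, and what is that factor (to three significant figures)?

Per material, after unit conversion:
  candidate J: E = 68.40, α = 22.5, σ_y = 493.7 → σ = 394 MPa, n = 1.25
  candidate Z: E = 199.9, α = 16.2, σ_y = 321.0 → σ = 830 MPa, n = 0.387
  candidate G: E = 324.3, α = 4.90, σ_y = 588.0 → σ = 406 MPa, n = 1.45
  candidate L: E = 31.82, α = 11.6, σ_y = 25.10 → σ = 94.7 MPa, n = 0.265
Candidate L has the lowest safety factor, n = 0.265.

candidate L, n = 0.265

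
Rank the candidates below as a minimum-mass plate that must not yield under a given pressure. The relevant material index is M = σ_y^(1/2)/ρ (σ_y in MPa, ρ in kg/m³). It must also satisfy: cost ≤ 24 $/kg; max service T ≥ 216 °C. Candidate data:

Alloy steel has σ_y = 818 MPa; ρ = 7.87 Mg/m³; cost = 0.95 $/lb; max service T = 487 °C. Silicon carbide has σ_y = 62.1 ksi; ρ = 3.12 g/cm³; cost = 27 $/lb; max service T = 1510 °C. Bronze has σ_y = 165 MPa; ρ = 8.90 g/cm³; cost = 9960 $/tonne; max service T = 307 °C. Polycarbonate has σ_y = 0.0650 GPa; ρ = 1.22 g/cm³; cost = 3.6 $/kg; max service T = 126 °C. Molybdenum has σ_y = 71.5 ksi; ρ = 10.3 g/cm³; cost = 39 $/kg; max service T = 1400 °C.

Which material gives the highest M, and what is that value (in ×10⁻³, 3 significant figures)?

alloy steel, M = 3.63×10⁻³

Screen on constraints: cost ≤ 24 $/kg; max service T ≥ 216 °C. Survivors: alloy steel, bronze.
After converting to SI:
  alloy steel: σ_y = 818.0 MPa, ρ = 7870 kg/m³
  bronze: σ_y = 165.0 MPa, ρ = 8900 kg/m³
  alloy steel: M = 3.63×10⁻³
  bronze: M = 1.44×10⁻³
Highest index: alloy steel.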